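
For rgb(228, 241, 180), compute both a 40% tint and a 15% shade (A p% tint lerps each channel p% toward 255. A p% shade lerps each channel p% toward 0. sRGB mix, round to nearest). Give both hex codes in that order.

40% tint:
  R: 228 + 10.8 = 238.8 → 239
  G: 241 + 5.6 = 246.6 → 247
  B: 180 + 30 = 210 → 210
  → #EFF7D2
15% shade:
  R: 228 + 0.15×(0−228) = 228 − 34.2 = 193.8 → 194
  G: 241 + 0.15×(0−241) = 241 − 36.15 = 204.85 → 205
  B: 180 − 27 = 153 → 153
  → #C2CD99

#EFF7D2, #C2CD99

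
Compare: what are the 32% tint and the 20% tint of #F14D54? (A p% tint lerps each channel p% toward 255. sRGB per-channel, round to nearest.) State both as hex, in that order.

#F5868B, #F47176

#F14D54 is rgb(241, 77, 84).
32% tint:
  R: 241 + 0.32×(255−241) = 241 + 4.48 = 245.48 → 245
  G: 77 + 0.32×(255−77) = 77 + 56.96 = 133.96 → 134
  B: 84 + 0.32×(255−84) = 84 + 54.72 = 138.72 → 139
  → #F5868B
20% tint:
  R: 241 + 2.8 = 243.8 → 244
  G: 77 + 35.6 = 112.6 → 113
  B: 84 + 0.2×(255−84) = 84 + 34.2 = 118.2 → 118
  → #F47176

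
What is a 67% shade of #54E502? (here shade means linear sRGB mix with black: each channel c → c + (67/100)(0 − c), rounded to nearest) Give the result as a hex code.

#54E502 is rgb(84, 229, 2).
Lerp each channel 67% toward 0:
  R: 84 − 56.28 = 27.72 → 28
  G: 229 + 0.67×(0−229) = 229 − 153.43 = 75.57 → 76
  B: 2 + 0.67×(0−2) = 2 − 1.34 = 0.66 → 1
rgb(28, 76, 1) = #1C4C01.

#1C4C01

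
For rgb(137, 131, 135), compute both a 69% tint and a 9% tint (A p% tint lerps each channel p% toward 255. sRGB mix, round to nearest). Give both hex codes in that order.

#DAD9DA, #948E92

69% tint:
  R: 137 + 0.69×(255−137) = 137 + 81.42 = 218.42 → 218
  G: 131 + 0.69×(255−131) = 131 + 85.56 = 216.56 → 217
  B: 135 + 0.69×(255−135) = 135 + 82.8 = 217.8 → 218
  → #DAD9DA
9% tint:
  R: 137 + 0.09×(255−137) = 137 + 10.62 = 147.62 → 148
  G: 131 + 11.16 = 142.16 → 142
  B: 135 + 0.09×(255−135) = 135 + 10.8 = 145.8 → 146
  → #948E92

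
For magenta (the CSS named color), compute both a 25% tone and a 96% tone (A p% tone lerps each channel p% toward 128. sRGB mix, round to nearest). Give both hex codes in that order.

#DF20DF, #857B85

CSS magenta is rgb(255, 0, 255).
25% tone:
  R: 255 − 31.75 = 223.25 → 223
  G: 0 + 0.25×(128−0) = 0 + 32 = 32 → 32
  B: 255 − 31.75 = 223.25 → 223
  → #DF20DF
96% tone:
  R: 255 + 0.96×(128−255) = 255 − 121.92 = 133.08 → 133
  G: 0 + 0.96×(128−0) = 0 + 122.88 = 122.88 → 123
  B: 255 + 0.96×(128−255) = 255 − 121.92 = 133.08 → 133
  → #857B85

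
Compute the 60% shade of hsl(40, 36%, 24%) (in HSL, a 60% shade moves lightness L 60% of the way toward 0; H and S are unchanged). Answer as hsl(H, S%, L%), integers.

hsl(40, 36%, 10%)

L moves 60% from 24 toward 0: 24 − 14.4 = 9.6 → 10.
H and S are unchanged.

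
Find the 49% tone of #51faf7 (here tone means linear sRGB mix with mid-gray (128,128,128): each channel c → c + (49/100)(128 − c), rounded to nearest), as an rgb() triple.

rgb(104, 190, 189)

#51faf7 is rgb(81, 250, 247).
A 49% tone moves each channel 49% toward 128:
  R: 81 + 23.03 = 104.03 → 104
  G: 250 + 0.49×(128−250) = 250 − 59.78 = 190.22 → 190
  B: 247 − 58.31 = 188.69 → 189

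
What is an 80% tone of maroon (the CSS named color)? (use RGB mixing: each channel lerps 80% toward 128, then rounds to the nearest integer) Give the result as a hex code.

CSS maroon is rgb(128, 0, 0).
Lerp each channel 80% toward 128:
  R: 128 + 0.8×(128−128) = 128 + 0 = 128 → 128
  G: 0 + 102.4 = 102.4 → 102
  B: 0 + 0.8×(128−0) = 0 + 102.4 = 102.4 → 102
rgb(128, 102, 102) = #806666.

#806666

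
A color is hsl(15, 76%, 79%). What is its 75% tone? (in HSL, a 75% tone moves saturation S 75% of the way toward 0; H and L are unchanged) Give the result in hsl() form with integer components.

hsl(15, 19%, 79%)

S moves 75% from 76 toward 0: 76 − 57 = 19 → 19.
H and L are unchanged.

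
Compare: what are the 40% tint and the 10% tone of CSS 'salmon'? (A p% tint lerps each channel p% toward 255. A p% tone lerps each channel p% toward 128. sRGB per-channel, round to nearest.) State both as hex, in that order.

CSS salmon is rgb(250, 128, 114).
40% tint:
  R: 250 + 0.4×(255−250) = 250 + 2 = 252 → 252
  G: 128 + 50.8 = 178.8 → 179
  B: 114 + 0.4×(255−114) = 114 + 56.4 = 170.4 → 170
  → #fcb3aa
10% tone:
  R: 250 + 0.1×(128−250) = 250 − 12.2 = 237.8 → 238
  G: 128 + 0.1×(128−128) = 128 + 0 = 128 → 128
  B: 114 + 0.1×(128−114) = 114 + 1.4 = 115.4 → 115
  → #ee8073

#fcb3aa, #ee8073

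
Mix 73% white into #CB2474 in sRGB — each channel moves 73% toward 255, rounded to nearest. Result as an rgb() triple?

#CB2474 is rgb(203, 36, 116).
Per channel, c → c + 0.73(255 − c):
  R: 203 + 0.73×(255−203) = 203 + 37.96 = 240.96 → 241
  G: 36 + 0.73×(255−36) = 36 + 159.87 = 195.87 → 196
  B: 116 + 0.73×(255−116) = 116 + 101.47 = 217.47 → 217

rgb(241, 196, 217)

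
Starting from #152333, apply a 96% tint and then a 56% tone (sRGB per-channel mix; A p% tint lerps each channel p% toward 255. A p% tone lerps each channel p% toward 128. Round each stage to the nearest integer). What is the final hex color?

#B4B4B4

#152333 is rgb(21, 35, 51).
Per channel, c → c + 0.96(255 − c):
  R: 21 + 0.96×(255−21) = 21 + 224.64 = 245.64 → 246
  G: 35 + 0.96×(255−35) = 35 + 211.2 = 246.2 → 246
  B: 51 + 195.84 = 246.84 → 247
After the tint: rgb(246, 246, 247) = #F6F6F7.
A 56% tone moves each channel 56% toward 128:
  R: 246 − 66.08 = 179.92 → 180
  G: 246 − 66.08 = 179.92 → 180
  B: 247 + 0.56×(128−247) = 247 − 66.64 = 180.36 → 180
rgb(180, 180, 180) = #B4B4B4.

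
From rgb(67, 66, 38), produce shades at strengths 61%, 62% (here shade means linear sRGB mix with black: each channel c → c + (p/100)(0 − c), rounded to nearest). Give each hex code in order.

#1A1A0F, #19190E

61%: (67 − 40.87 = 26.13→26, 66 − 40.26 = 25.74→26, 38 − 23.18 = 14.82→15) → #1A1A0F
62%: (67 − 41.54 = 25.46→25, 66 − 40.92 = 25.08→25, 38 − 23.56 = 14.44→14) → #19190E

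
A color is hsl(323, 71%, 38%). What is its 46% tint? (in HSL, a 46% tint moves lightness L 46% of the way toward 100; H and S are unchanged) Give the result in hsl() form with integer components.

hsl(323, 71%, 67%)

L moves 46% from 38 toward 100: 38 + 28.52 = 66.52 → 67.
H and S are unchanged.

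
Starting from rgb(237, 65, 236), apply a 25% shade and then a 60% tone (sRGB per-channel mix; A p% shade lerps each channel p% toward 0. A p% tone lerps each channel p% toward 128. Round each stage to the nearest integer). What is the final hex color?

A 25% shade moves each channel 25% toward 0:
  R: 237 − 59.25 = 177.75 → 178
  G: 65 + 0.25×(0−65) = 65 − 16.25 = 48.75 → 49
  B: 236 + 0.25×(0−236) = 236 − 59 = 177 → 177
After the shade: rgb(178, 49, 177) = #B231B1.
A 60% tone moves each channel 60% toward 128:
  R: 178 − 30 = 148 → 148
  G: 49 + 0.6×(128−49) = 49 + 47.4 = 96.4 → 96
  B: 177 + 0.6×(128−177) = 177 − 29.4 = 147.6 → 148
rgb(148, 96, 148) = #946094.

#946094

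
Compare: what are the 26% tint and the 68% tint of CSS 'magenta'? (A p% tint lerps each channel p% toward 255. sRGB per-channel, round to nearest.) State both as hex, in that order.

#FF42FF, #FFADFF

CSS magenta is rgb(255, 0, 255).
26% tint:
  R: 255 + 0.26×(255−255) = 255 + 0 = 255 → 255
  G: 0 + 66.3 = 66.3 → 66
  B: 255 + 0.26×(255−255) = 255 + 0 = 255 → 255
  → #FF42FF
68% tint:
  R: 255 + 0 = 255 → 255
  G: 0 + 0.68×(255−0) = 0 + 173.4 = 173.4 → 173
  B: 255 + 0 = 255 → 255
  → #FFADFF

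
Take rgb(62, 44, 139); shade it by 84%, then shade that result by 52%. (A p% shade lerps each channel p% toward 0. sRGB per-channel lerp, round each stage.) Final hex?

Lerp each channel 84% toward 0:
  R: 62 + 0.84×(0−62) = 62 − 52.08 = 9.92 → 10
  G: 44 − 36.96 = 7.04 → 7
  B: 139 + 0.84×(0−139) = 139 − 116.76 = 22.24 → 22
After the shade: rgb(10, 7, 22) = #0a0716.
Lerp each channel 52% toward 0:
  R: 10 + 0.52×(0−10) = 10 − 5.2 = 4.8 → 5
  G: 7 − 3.64 = 3.36 → 3
  B: 22 + 0.52×(0−22) = 22 − 11.44 = 10.56 → 11
rgb(5, 3, 11) = #05030b.

#05030b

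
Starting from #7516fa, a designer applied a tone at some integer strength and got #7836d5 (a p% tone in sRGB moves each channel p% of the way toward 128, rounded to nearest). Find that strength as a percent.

30%

#7516fa is rgb(117, 22, 250); #7836d5 is rgb(120, 54, 213).
On the B channel (widest range): 213 ≈ 250 + (p/100)(128 − 250), so p ≈ 100×(213 − 250)/(128 − 250) = -3700/-122 = 30.33.
p = 30 reproduces all three channels after rounding.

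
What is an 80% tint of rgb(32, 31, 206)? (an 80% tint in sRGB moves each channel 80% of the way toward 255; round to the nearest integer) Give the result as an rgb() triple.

rgb(210, 210, 245)

Per channel, c → c + 0.8(255 − c):
  R: 32 + 178.4 = 210.4 → 210
  G: 31 + 0.8×(255−31) = 31 + 179.2 = 210.2 → 210
  B: 206 + 0.8×(255−206) = 206 + 39.2 = 245.2 → 245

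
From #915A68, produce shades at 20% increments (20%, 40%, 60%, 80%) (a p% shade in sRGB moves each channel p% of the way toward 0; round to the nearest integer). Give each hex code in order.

#915A68 is rgb(145, 90, 104).
20%: (145 − 29 = 116→116, 90 − 18 = 72→72, 104 − 20.8 = 83.2→83) → #744853
40%: (145 − 58 = 87→87, 90 − 36 = 54→54, 104 − 41.6 = 62.4→62) → #57363E
60%: (145 − 87 = 58→58, 90 − 54 = 36→36, 104 − 62.4 = 41.6→42) → #3A242A
80%: (145 − 116 = 29→29, 90 − 72 = 18→18, 104 − 83.2 = 20.8→21) → #1D1215

#744853, #57363E, #3A242A, #1D1215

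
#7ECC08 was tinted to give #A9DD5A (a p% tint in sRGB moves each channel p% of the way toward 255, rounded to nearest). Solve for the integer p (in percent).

#7ECC08 is rgb(126, 204, 8); #A9DD5A is rgb(169, 221, 90).
On the B channel (widest range): 90 ≈ 8 + (p/100)(255 − 8), so p ≈ 100×(90 − 8)/(255 − 8) = 8200/247 = 33.20.
p = 33 reproduces all three channels after rounding.

33%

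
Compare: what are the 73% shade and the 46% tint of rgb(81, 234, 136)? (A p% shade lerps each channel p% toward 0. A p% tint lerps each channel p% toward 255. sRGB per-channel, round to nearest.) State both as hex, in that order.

#163F25, #A1F4BF

73% shade:
  R: 81 − 59.13 = 21.87 → 22
  G: 234 + 0.73×(0−234) = 234 − 170.82 = 63.18 → 63
  B: 136 − 99.28 = 36.72 → 37
  → #163F25
46% tint:
  R: 81 + 0.46×(255−81) = 81 + 80.04 = 161.04 → 161
  G: 234 + 0.46×(255−234) = 234 + 9.66 = 243.66 → 244
  B: 136 + 0.46×(255−136) = 136 + 54.74 = 190.74 → 191
  → #A1F4BF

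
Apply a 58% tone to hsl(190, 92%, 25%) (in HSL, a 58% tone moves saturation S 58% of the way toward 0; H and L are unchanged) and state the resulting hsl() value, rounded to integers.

hsl(190, 39%, 25%)

S moves 58% from 92 toward 0: 92 − 53.36 = 38.64 → 39.
H and L are unchanged.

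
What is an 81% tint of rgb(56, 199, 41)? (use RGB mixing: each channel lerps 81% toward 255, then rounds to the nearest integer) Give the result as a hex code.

#D9F4D6

Per channel, c → c + 0.81(255 − c):
  R: 56 + 0.81×(255−56) = 56 + 161.19 = 217.19 → 217
  G: 199 + 0.81×(255−199) = 199 + 45.36 = 244.36 → 244
  B: 41 + 173.34 = 214.34 → 214
rgb(217, 244, 214) = #D9F4D6.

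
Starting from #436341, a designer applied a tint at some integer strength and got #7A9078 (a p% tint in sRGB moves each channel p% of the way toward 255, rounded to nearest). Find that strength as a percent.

#436341 is rgb(67, 99, 65); #7A9078 is rgb(122, 144, 120).
On the B channel (widest range): 120 ≈ 65 + (p/100)(255 − 65), so p ≈ 100×(120 − 65)/(255 − 65) = 5500/190 = 28.95.
p = 29 reproduces all three channels after rounding.

29%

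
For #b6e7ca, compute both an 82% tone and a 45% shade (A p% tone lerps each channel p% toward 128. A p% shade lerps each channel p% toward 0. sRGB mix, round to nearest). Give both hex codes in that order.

#b6e7ca is rgb(182, 231, 202).
82% tone:
  R: 182 + 0.82×(128−182) = 182 − 44.28 = 137.72 → 138
  G: 231 − 84.46 = 146.54 → 147
  B: 202 + 0.82×(128−202) = 202 − 60.68 = 141.32 → 141
  → #8a938d
45% shade:
  R: 182 − 81.9 = 100.1 → 100
  G: 231 − 103.95 = 127.05 → 127
  B: 202 + 0.45×(0−202) = 202 − 90.9 = 111.1 → 111
  → #647f6f

#8a938d, #647f6f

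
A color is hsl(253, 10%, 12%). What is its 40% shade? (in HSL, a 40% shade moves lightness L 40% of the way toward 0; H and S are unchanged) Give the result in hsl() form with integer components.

hsl(253, 10%, 7%)

L moves 40% from 12 toward 0: 12 − 4.8 = 7.2 → 7.
H and S are unchanged.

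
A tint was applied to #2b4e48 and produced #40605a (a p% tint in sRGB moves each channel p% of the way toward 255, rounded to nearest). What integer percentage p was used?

10%

#2b4e48 is rgb(43, 78, 72); #40605a is rgb(64, 96, 90).
On the R channel (widest range): 64 ≈ 43 + (p/100)(255 − 43), so p ≈ 100×(64 − 43)/(255 − 43) = 2100/212 = 9.91.
p = 10 reproduces all three channels after rounding.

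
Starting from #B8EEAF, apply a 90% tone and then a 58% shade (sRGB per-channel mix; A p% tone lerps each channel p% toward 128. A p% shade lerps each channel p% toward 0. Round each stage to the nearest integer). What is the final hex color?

#383A38

#B8EEAF is rgb(184, 238, 175).
A 90% tone moves each channel 90% toward 128:
  R: 184 + 0.9×(128−184) = 184 − 50.4 = 133.6 → 134
  G: 238 + 0.9×(128−238) = 238 − 99 = 139 → 139
  B: 175 + 0.9×(128−175) = 175 − 42.3 = 132.7 → 133
After the tone: rgb(134, 139, 133) = #868B85.
Lerp each channel 58% toward 0:
  R: 134 − 77.72 = 56.28 → 56
  G: 139 − 80.62 = 58.38 → 58
  B: 133 − 77.14 = 55.86 → 56
rgb(56, 58, 56) = #383A38.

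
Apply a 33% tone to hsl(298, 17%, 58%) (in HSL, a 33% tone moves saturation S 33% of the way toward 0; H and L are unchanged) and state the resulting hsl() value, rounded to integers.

S moves 33% from 17 toward 0: 17 − 5.61 = 11.39 → 11.
H and L are unchanged.

hsl(298, 11%, 58%)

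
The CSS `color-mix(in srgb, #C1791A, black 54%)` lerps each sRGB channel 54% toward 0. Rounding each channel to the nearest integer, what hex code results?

#C1791A is rgb(193, 121, 26).
Per channel, c → c + 0.54(0 − c):
  R: 193 − 104.22 = 88.78 → 89
  G: 121 − 65.34 = 55.66 → 56
  B: 26 − 14.04 = 11.96 → 12
rgb(89, 56, 12) = #59380C.

#59380C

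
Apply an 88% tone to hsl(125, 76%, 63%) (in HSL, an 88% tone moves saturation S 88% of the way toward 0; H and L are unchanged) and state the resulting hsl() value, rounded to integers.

S moves 88% from 76 toward 0: 76 − 66.88 = 9.12 → 9.
H and L are unchanged.

hsl(125, 9%, 63%)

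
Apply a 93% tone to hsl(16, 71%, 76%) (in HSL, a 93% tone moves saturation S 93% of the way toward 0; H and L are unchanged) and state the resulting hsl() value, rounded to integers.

S moves 93% from 71 toward 0: 71 − 66.03 = 4.97 → 5.
H and L are unchanged.

hsl(16, 5%, 76%)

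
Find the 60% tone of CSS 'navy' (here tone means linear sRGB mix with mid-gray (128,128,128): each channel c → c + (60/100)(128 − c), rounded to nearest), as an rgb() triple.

CSS navy is rgb(0, 0, 128).
A 60% tone moves each channel 60% toward 128:
  R: 0 + 0.6×(128−0) = 0 + 76.8 = 76.8 → 77
  G: 0 + 0.6×(128−0) = 0 + 76.8 = 76.8 → 77
  B: 128 + 0.6×(128−128) = 128 + 0 = 128 → 128

rgb(77, 77, 128)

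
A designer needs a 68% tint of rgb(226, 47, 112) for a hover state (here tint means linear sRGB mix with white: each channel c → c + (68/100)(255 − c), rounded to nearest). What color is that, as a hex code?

#f6bcd1

Lerp each channel 68% toward 255:
  R: 226 + 0.68×(255−226) = 226 + 19.72 = 245.72 → 246
  G: 47 + 0.68×(255−47) = 47 + 141.44 = 188.44 → 188
  B: 112 + 97.24 = 209.24 → 209
rgb(246, 188, 209) = #f6bcd1.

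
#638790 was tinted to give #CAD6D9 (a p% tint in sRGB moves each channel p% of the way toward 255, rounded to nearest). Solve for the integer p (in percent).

#638790 is rgb(99, 135, 144); #CAD6D9 is rgb(202, 214, 217).
On the R channel (widest range): 202 ≈ 99 + (p/100)(255 − 99), so p ≈ 100×(202 − 99)/(255 − 99) = 10300/156 = 66.03.
p = 66 reproduces all three channels after rounding.

66%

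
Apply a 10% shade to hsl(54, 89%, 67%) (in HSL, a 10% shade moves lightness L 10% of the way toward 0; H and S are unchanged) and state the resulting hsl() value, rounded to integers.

L moves 10% from 67 toward 0: 67 − 6.7 = 60.3 → 60.
H and S are unchanged.

hsl(54, 89%, 60%)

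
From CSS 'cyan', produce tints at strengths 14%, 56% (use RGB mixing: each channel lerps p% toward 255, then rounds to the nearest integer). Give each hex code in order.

CSS cyan is rgb(0, 255, 255).
14%: (0 + 35.7 = 35.7→36, 255→255, 255→255) → #24FFFF
56%: (0 + 142.8 = 142.8→143, 255→255, 255→255) → #8FFFFF

#24FFFF, #8FFFFF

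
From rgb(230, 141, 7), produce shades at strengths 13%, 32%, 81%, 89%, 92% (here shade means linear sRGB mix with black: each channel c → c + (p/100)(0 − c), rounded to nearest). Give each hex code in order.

#c87b06, #9c6005, #2c1b01, #191001, #120b01

13%: (230 − 29.9 = 200.1→200, 141 − 18.33 = 122.67→123, 7 − 0.91 = 6.09→6) → #c87b06
32%: (230 − 73.6 = 156.4→156, 141 − 45.12 = 95.88→96, 7 − 2.24 = 4.76→5) → #9c6005
81%: (230 − 186.3 = 43.7→44, 141 − 114.21 = 26.79→27, 7 − 5.67 = 1.33→1) → #2c1b01
89%: (230 − 204.7 = 25.3→25, 141 − 125.49 = 15.51→16, 7 − 6.23 = 0.77→1) → #191001
92%: (230 − 211.6 = 18.4→18, 141 − 129.72 = 11.28→11, 7 − 6.44 = 0.56→1) → #120b01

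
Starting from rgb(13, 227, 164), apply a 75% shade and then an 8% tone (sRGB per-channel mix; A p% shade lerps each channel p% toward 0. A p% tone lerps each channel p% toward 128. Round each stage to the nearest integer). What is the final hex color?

#0D3F30

Per channel, c → c + 0.75(0 − c):
  R: 13 − 9.75 = 3.25 → 3
  G: 227 − 170.25 = 56.75 → 57
  B: 164 + 0.75×(0−164) = 164 − 123 = 41 → 41
After the shade: rgb(3, 57, 41) = #033929.
An 8% tone moves each channel 8% toward 128:
  R: 3 + 10 = 13 → 13
  G: 57 + 0.08×(128−57) = 57 + 5.68 = 62.68 → 63
  B: 41 + 0.08×(128−41) = 41 + 6.96 = 47.96 → 48
rgb(13, 63, 48) = #0D3F30.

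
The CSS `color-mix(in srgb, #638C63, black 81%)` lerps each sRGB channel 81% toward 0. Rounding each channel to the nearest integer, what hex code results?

#638C63 is rgb(99, 140, 99).
Per channel, c → c + 0.81(0 − c):
  R: 99 + 0.81×(0−99) = 99 − 80.19 = 18.81 → 19
  G: 140 + 0.81×(0−140) = 140 − 113.4 = 26.6 → 27
  B: 99 + 0.81×(0−99) = 99 − 80.19 = 18.81 → 19
rgb(19, 27, 19) = #131B13.

#131B13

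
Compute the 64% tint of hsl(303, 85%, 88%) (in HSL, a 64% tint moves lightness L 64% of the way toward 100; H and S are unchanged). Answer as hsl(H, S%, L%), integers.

L moves 64% from 88 toward 100: 88 + 7.68 = 95.68 → 96.
H and S are unchanged.

hsl(303, 85%, 96%)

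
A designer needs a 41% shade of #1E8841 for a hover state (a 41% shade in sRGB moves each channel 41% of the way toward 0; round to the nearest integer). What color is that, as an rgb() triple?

#1E8841 is rgb(30, 136, 65).
A 41% shade moves each channel 41% toward 0:
  R: 30 − 12.3 = 17.7 → 18
  G: 136 + 0.41×(0−136) = 136 − 55.76 = 80.24 → 80
  B: 65 + 0.41×(0−65) = 65 − 26.65 = 38.35 → 38

rgb(18, 80, 38)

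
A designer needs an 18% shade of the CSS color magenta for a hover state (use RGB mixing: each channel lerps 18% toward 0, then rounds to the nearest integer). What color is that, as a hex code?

#D100D1

CSS magenta is rgb(255, 0, 255).
An 18% shade moves each channel 18% toward 0:
  R: 255 + 0.18×(0−255) = 255 − 45.9 = 209.1 → 209
  G: 0 + 0.18×(0−0) = 0 + 0 = 0 → 0
  B: 255 + 0.18×(0−255) = 255 − 45.9 = 209.1 → 209
rgb(209, 0, 209) = #D100D1.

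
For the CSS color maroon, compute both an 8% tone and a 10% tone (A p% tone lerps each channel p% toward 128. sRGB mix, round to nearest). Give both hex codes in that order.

#800A0A, #800D0D

CSS maroon is rgb(128, 0, 0).
8% tone:
  R: 128 + 0 = 128 → 128
  G: 0 + 0.08×(128−0) = 0 + 10.24 = 10.24 → 10
  B: 0 + 0.08×(128−0) = 0 + 10.24 = 10.24 → 10
  → #800A0A
10% tone:
  R: 128 + 0.1×(128−128) = 128 + 0 = 128 → 128
  G: 0 + 12.8 = 12.8 → 13
  B: 0 + 0.1×(128−0) = 0 + 12.8 = 12.8 → 13
  → #800D0D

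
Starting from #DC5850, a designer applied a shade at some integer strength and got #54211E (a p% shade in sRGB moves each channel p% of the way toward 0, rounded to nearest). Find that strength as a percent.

#DC5850 is rgb(220, 88, 80); #54211E is rgb(84, 33, 30).
On the R channel (widest range): 84 ≈ 220 + (p/100)(0 − 220), so p ≈ 100×(84 − 220)/(0 − 220) = -13600/-220 = 61.82.
p = 62 reproduces all three channels after rounding.

62%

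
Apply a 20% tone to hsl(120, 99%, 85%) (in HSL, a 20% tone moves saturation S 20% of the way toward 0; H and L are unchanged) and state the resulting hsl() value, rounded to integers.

S moves 20% from 99 toward 0: 99 − 19.8 = 79.2 → 79.
H and L are unchanged.

hsl(120, 79%, 85%)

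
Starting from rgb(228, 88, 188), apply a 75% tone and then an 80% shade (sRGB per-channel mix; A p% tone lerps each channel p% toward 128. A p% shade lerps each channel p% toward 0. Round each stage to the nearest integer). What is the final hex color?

#1F181D

A 75% tone moves each channel 75% toward 128:
  R: 228 − 75 = 153 → 153
  G: 88 + 30 = 118 → 118
  B: 188 + 0.75×(128−188) = 188 − 45 = 143 → 143
After the tone: rgb(153, 118, 143) = #99768F.
An 80% shade moves each channel 80% toward 0:
  R: 153 + 0.8×(0−153) = 153 − 122.4 = 30.6 → 31
  G: 118 − 94.4 = 23.6 → 24
  B: 143 − 114.4 = 28.6 → 29
rgb(31, 24, 29) = #1F181D.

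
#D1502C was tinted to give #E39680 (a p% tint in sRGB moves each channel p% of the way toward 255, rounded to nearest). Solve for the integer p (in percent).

#D1502C is rgb(209, 80, 44); #E39680 is rgb(227, 150, 128).
On the B channel (widest range): 128 ≈ 44 + (p/100)(255 − 44), so p ≈ 100×(128 − 44)/(255 − 44) = 8400/211 = 39.81.
p = 40 reproduces all three channels after rounding.

40%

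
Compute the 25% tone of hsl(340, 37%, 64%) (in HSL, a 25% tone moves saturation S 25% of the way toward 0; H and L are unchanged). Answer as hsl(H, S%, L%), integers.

S moves 25% from 37 toward 0: 37 − 9.25 = 27.75 → 28.
H and L are unchanged.

hsl(340, 28%, 64%)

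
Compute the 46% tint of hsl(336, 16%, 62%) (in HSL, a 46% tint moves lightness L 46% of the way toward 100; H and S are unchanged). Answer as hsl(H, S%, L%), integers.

hsl(336, 16%, 79%)

L moves 46% from 62 toward 100: 62 + 17.48 = 79.48 → 79.
H and S are unchanged.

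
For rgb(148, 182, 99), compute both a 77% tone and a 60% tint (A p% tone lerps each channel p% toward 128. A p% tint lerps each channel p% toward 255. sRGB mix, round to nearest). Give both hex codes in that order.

#858C79, #D4E2C1

77% tone:
  R: 148 − 15.4 = 132.6 → 133
  G: 182 − 41.58 = 140.42 → 140
  B: 99 + 22.33 = 121.33 → 121
  → #858C79
60% tint:
  R: 148 + 0.6×(255−148) = 148 + 64.2 = 212.2 → 212
  G: 182 + 43.8 = 225.8 → 226
  B: 99 + 93.6 = 192.6 → 193
  → #D4E2C1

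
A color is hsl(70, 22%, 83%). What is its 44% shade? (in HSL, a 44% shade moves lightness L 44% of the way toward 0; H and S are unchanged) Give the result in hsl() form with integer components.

L moves 44% from 83 toward 0: 83 − 36.52 = 46.48 → 46.
H and S are unchanged.

hsl(70, 22%, 46%)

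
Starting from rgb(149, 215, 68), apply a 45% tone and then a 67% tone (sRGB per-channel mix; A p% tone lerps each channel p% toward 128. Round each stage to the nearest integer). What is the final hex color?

#849075

Lerp each channel 45% toward 128:
  R: 149 − 9.45 = 139.55 → 140
  G: 215 − 39.15 = 175.85 → 176
  B: 68 + 0.45×(128−68) = 68 + 27 = 95 → 95
After the tone: rgb(140, 176, 95) = #8CB05F.
A 67% tone moves each channel 67% toward 128:
  R: 140 + 0.67×(128−140) = 140 − 8.04 = 131.96 → 132
  G: 176 + 0.67×(128−176) = 176 − 32.16 = 143.84 → 144
  B: 95 + 0.67×(128−95) = 95 + 22.11 = 117.11 → 117
rgb(132, 144, 117) = #849075.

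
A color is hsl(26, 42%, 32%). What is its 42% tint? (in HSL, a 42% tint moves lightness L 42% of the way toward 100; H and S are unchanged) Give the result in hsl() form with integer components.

hsl(26, 42%, 61%)

L moves 42% from 32 toward 100: 32 + 28.56 = 60.56 → 61.
H and S are unchanged.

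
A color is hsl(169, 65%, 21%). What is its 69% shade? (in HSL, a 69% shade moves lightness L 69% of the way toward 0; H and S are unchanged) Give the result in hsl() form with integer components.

L moves 69% from 21 toward 0: 21 − 14.49 = 6.51 → 7.
H and S are unchanged.

hsl(169, 65%, 7%)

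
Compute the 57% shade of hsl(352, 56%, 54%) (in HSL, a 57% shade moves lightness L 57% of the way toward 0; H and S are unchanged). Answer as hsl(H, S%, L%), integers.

L moves 57% from 54 toward 0: 54 − 30.78 = 23.22 → 23.
H and S are unchanged.

hsl(352, 56%, 23%)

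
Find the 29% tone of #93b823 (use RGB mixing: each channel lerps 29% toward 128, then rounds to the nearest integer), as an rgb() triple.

rgb(141, 168, 62)

#93b823 is rgb(147, 184, 35).
Lerp each channel 29% toward 128:
  R: 147 + 0.29×(128−147) = 147 − 5.51 = 141.49 → 141
  G: 184 − 16.24 = 167.76 → 168
  B: 35 + 0.29×(128−35) = 35 + 26.97 = 61.97 → 62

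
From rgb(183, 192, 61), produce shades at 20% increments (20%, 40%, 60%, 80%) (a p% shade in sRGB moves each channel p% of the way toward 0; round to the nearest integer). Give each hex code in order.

20%: (183 − 36.6 = 146.4→146, 192 − 38.4 = 153.6→154, 61 − 12.2 = 48.8→49) → #929a31
40%: (183 − 73.2 = 109.8→110, 192 − 76.8 = 115.2→115, 61 − 24.4 = 36.6→37) → #6e7325
60%: (183 − 109.8 = 73.2→73, 192 − 115.2 = 76.8→77, 61 − 36.6 = 24.4→24) → #494d18
80%: (183 − 146.4 = 36.6→37, 192 − 153.6 = 38.4→38, 61 − 48.8 = 12.2→12) → #25260c

#929a31, #6e7325, #494d18, #25260c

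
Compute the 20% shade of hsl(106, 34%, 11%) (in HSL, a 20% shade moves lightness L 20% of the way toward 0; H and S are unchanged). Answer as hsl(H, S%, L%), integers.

L moves 20% from 11 toward 0: 11 − 2.2 = 8.8 → 9.
H and S are unchanged.

hsl(106, 34%, 9%)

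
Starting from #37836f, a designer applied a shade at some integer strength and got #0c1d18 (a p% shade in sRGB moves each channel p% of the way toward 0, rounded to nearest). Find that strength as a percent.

#37836f is rgb(55, 131, 111); #0c1d18 is rgb(12, 29, 24).
On the G channel (widest range): 29 ≈ 131 + (p/100)(0 − 131), so p ≈ 100×(29 − 131)/(0 − 131) = -10200/-131 = 77.86.
p = 78 reproduces all three channels after rounding.

78%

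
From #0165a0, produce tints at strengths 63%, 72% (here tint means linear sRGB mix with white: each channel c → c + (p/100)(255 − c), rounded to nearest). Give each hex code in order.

#0165a0 is rgb(1, 101, 160).
63%: (1 + 160.02 = 161.02→161, 101 + 97.02 = 198.02→198, 160 + 59.85 = 219.85→220) → #a1c6dc
72%: (1 + 182.88 = 183.88→184, 101 + 110.88 = 211.88→212, 160 + 68.4 = 228.4→228) → #b8d4e4

#a1c6dc, #b8d4e4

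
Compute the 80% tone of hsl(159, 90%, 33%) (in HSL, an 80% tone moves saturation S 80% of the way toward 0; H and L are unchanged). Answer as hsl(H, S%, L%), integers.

S moves 80% from 90 toward 0: 90 − 72 = 18 → 18.
H and L are unchanged.

hsl(159, 18%, 33%)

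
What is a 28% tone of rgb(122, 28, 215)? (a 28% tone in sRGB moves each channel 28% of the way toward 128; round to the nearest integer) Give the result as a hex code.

#7c38bf

Per channel, c → c + 0.28(128 − c):
  R: 122 + 0.28×(128−122) = 122 + 1.68 = 123.68 → 124
  G: 28 + 28 = 56 → 56
  B: 215 − 24.36 = 190.64 → 191
rgb(124, 56, 191) = #7c38bf.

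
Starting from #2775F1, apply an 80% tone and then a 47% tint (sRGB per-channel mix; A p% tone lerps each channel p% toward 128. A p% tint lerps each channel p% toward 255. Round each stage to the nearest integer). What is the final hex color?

#2775F1 is rgb(39, 117, 241).
Per channel, c → c + 0.8(128 − c):
  R: 39 + 0.8×(128−39) = 39 + 71.2 = 110.2 → 110
  G: 117 + 8.8 = 125.8 → 126
  B: 241 + 0.8×(128−241) = 241 − 90.4 = 150.6 → 151
After the tone: rgb(110, 126, 151) = #6E7E97.
Per channel, c → c + 0.47(255 − c):
  R: 110 + 0.47×(255−110) = 110 + 68.15 = 178.15 → 178
  G: 126 + 60.63 = 186.63 → 187
  B: 151 + 0.47×(255−151) = 151 + 48.88 = 199.88 → 200
rgb(178, 187, 200) = #B2BBC8.

#B2BBC8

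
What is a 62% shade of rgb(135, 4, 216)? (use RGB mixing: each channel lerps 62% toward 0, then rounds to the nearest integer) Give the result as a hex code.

#330252

Per channel, c → c + 0.62(0 − c):
  R: 135 + 0.62×(0−135) = 135 − 83.7 = 51.3 → 51
  G: 4 + 0.62×(0−4) = 4 − 2.48 = 1.52 → 2
  B: 216 − 133.92 = 82.08 → 82
rgb(51, 2, 82) = #330252.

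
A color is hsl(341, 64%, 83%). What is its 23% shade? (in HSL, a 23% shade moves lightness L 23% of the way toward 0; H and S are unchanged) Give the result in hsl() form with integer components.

L moves 23% from 83 toward 0: 83 − 19.09 = 63.91 → 64.
H and S are unchanged.

hsl(341, 64%, 64%)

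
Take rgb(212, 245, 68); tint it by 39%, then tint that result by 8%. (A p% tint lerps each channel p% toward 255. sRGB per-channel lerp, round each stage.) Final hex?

#e7f996

Lerp each channel 39% toward 255:
  R: 212 + 0.39×(255−212) = 212 + 16.77 = 228.77 → 229
  G: 245 + 0.39×(255−245) = 245 + 3.9 = 248.9 → 249
  B: 68 + 72.93 = 140.93 → 141
After the tint: rgb(229, 249, 141) = #e5f98d.
Lerp each channel 8% toward 255:
  R: 229 + 2.08 = 231.08 → 231
  G: 249 + 0.48 = 249.48 → 249
  B: 141 + 9.12 = 150.12 → 150
rgb(231, 249, 150) = #e7f996.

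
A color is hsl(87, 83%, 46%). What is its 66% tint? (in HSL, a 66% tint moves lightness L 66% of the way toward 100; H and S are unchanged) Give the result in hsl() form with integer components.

hsl(87, 83%, 82%)

L moves 66% from 46 toward 100: 46 + 35.64 = 81.64 → 82.
H and S are unchanged.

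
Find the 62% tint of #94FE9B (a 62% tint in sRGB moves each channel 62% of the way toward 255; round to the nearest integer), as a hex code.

#D6FFD9

#94FE9B is rgb(148, 254, 155).
Per channel, c → c + 0.62(255 − c):
  R: 148 + 0.62×(255−148) = 148 + 66.34 = 214.34 → 214
  G: 254 + 0.62 = 254.62 → 255
  B: 155 + 62 = 217 → 217
rgb(214, 255, 217) = #D6FFD9.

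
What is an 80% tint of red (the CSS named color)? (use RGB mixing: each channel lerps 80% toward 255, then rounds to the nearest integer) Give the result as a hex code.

CSS red is rgb(255, 0, 0).
Per channel, c → c + 0.8(255 − c):
  R: 255 + 0.8×(255−255) = 255 + 0 = 255 → 255
  G: 0 + 0.8×(255−0) = 0 + 204 = 204 → 204
  B: 0 + 204 = 204 → 204
rgb(255, 204, 204) = #ffcccc.

#ffcccc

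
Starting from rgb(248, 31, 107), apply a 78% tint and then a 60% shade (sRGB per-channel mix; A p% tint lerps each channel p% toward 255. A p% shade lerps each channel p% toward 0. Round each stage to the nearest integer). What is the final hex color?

Per channel, c → c + 0.78(255 − c):
  R: 248 + 5.46 = 253.46 → 253
  G: 31 + 0.78×(255−31) = 31 + 174.72 = 205.72 → 206
  B: 107 + 0.78×(255−107) = 107 + 115.44 = 222.44 → 222
After the tint: rgb(253, 206, 222) = #FDCEDE.
Per channel, c → c + 0.6(0 − c):
  R: 253 + 0.6×(0−253) = 253 − 151.8 = 101.2 → 101
  G: 206 − 123.6 = 82.4 → 82
  B: 222 + 0.6×(0−222) = 222 − 133.2 = 88.8 → 89
rgb(101, 82, 89) = #655259.

#655259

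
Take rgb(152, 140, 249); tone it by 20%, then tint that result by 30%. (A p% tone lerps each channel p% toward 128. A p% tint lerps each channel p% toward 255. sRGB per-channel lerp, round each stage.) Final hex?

#B3ADEA

Lerp each channel 20% toward 128:
  R: 152 + 0.2×(128−152) = 152 − 4.8 = 147.2 → 147
  G: 140 + 0.2×(128−140) = 140 − 2.4 = 137.6 → 138
  B: 249 + 0.2×(128−249) = 249 − 24.2 = 224.8 → 225
After the tone: rgb(147, 138, 225) = #938AE1.
A 30% tint moves each channel 30% toward 255:
  R: 147 + 0.3×(255−147) = 147 + 32.4 = 179.4 → 179
  G: 138 + 35.1 = 173.1 → 173
  B: 225 + 0.3×(255−225) = 225 + 9 = 234 → 234
rgb(179, 173, 234) = #B3ADEA.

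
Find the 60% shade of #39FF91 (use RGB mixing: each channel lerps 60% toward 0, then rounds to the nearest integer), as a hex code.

#39FF91 is rgb(57, 255, 145).
A 60% shade moves each channel 60% toward 0:
  R: 57 + 0.6×(0−57) = 57 − 34.2 = 22.8 → 23
  G: 255 + 0.6×(0−255) = 255 − 153 = 102 → 102
  B: 145 + 0.6×(0−145) = 145 − 87 = 58 → 58
rgb(23, 102, 58) = #17663A.

#17663A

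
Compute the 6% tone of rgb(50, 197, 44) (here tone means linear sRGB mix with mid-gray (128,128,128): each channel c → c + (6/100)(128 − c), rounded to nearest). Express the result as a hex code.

#37C131

A 6% tone moves each channel 6% toward 128:
  R: 50 + 4.68 = 54.68 → 55
  G: 197 − 4.14 = 192.86 → 193
  B: 44 + 0.06×(128−44) = 44 + 5.04 = 49.04 → 49
rgb(55, 193, 49) = #37C131.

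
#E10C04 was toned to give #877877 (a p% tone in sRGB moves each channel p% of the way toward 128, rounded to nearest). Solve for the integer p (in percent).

93%

#E10C04 is rgb(225, 12, 4); #877877 is rgb(135, 120, 119).
On the B channel (widest range): 119 ≈ 4 + (p/100)(128 − 4), so p ≈ 100×(119 − 4)/(128 − 4) = 11500/124 = 92.74.
p = 93 reproduces all three channels after rounding.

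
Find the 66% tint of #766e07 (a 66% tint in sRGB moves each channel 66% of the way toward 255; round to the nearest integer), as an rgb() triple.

rgb(208, 206, 171)

#766e07 is rgb(118, 110, 7).
A 66% tint moves each channel 66% toward 255:
  R: 118 + 90.42 = 208.42 → 208
  G: 110 + 0.66×(255−110) = 110 + 95.7 = 205.7 → 206
  B: 7 + 163.68 = 170.68 → 171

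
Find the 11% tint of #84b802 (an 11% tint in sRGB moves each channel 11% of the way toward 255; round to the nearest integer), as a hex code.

#84b802 is rgb(132, 184, 2).
Per channel, c → c + 0.11(255 − c):
  R: 132 + 0.11×(255−132) = 132 + 13.53 = 145.53 → 146
  G: 184 + 0.11×(255−184) = 184 + 7.81 = 191.81 → 192
  B: 2 + 0.11×(255−2) = 2 + 27.83 = 29.83 → 30
rgb(146, 192, 30) = #92c01e.

#92c01e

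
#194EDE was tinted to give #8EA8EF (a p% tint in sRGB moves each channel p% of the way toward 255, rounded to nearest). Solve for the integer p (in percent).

51%

#194EDE is rgb(25, 78, 222); #8EA8EF is rgb(142, 168, 239).
On the R channel (widest range): 142 ≈ 25 + (p/100)(255 − 25), so p ≈ 100×(142 − 25)/(255 − 25) = 11700/230 = 50.87.
p = 51 reproduces all three channels after rounding.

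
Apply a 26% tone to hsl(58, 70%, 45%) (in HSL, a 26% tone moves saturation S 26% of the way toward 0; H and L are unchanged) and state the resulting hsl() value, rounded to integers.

S moves 26% from 70 toward 0: 70 − 18.2 = 51.8 → 52.
H and L are unchanged.

hsl(58, 52%, 45%)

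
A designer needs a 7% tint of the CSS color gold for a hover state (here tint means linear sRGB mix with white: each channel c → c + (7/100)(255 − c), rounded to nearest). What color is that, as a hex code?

CSS gold is rgb(255, 215, 0).
A 7% tint moves each channel 7% toward 255:
  R: 255 + 0.07×(255−255) = 255 + 0 = 255 → 255
  G: 215 + 2.8 = 217.8 → 218
  B: 0 + 17.85 = 17.85 → 18
rgb(255, 218, 18) = #FFDA12.

#FFDA12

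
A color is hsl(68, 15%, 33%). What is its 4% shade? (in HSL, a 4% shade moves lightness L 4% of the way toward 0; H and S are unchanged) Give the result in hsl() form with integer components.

L moves 4% from 33 toward 0: 33 − 1.32 = 31.68 → 32.
H and S are unchanged.

hsl(68, 15%, 32%)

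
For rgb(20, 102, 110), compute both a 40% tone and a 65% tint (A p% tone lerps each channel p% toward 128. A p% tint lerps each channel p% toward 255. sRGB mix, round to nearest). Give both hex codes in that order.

40% tone:
  R: 20 + 0.4×(128−20) = 20 + 43.2 = 63.2 → 63
  G: 102 + 0.4×(128−102) = 102 + 10.4 = 112.4 → 112
  B: 110 + 7.2 = 117.2 → 117
  → #3F7075
65% tint:
  R: 20 + 152.75 = 172.75 → 173
  G: 102 + 99.45 = 201.45 → 201
  B: 110 + 0.65×(255−110) = 110 + 94.25 = 204.25 → 204
  → #ADC9CC

#3F7075, #ADC9CC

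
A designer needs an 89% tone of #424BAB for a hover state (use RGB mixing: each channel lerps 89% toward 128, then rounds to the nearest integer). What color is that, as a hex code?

#797A85

#424BAB is rgb(66, 75, 171).
Per channel, c → c + 0.89(128 − c):
  R: 66 + 55.18 = 121.18 → 121
  G: 75 + 47.17 = 122.17 → 122
  B: 171 + 0.89×(128−171) = 171 − 38.27 = 132.73 → 133
rgb(121, 122, 133) = #797A85.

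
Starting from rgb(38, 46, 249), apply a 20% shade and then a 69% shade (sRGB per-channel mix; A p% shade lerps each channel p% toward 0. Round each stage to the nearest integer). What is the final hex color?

#090B3E

A 20% shade moves each channel 20% toward 0:
  R: 38 + 0.2×(0−38) = 38 − 7.6 = 30.4 → 30
  G: 46 + 0.2×(0−46) = 46 − 9.2 = 36.8 → 37
  B: 249 − 49.8 = 199.2 → 199
After the shade: rgb(30, 37, 199) = #1E25C7.
A 69% shade moves each channel 69% toward 0:
  R: 30 + 0.69×(0−30) = 30 − 20.7 = 9.3 → 9
  G: 37 − 25.53 = 11.47 → 11
  B: 199 − 137.31 = 61.69 → 62
rgb(9, 11, 62) = #090B3E.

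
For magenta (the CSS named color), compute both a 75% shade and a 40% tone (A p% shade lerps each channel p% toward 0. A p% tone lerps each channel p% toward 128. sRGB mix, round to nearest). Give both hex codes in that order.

#400040, #CC33CC

CSS magenta is rgb(255, 0, 255).
75% shade:
  R: 255 − 191.25 = 63.75 → 64
  G: 0 + 0 = 0 → 0
  B: 255 − 191.25 = 63.75 → 64
  → #400040
40% tone:
  R: 255 + 0.4×(128−255) = 255 − 50.8 = 204.2 → 204
  G: 0 + 0.4×(128−0) = 0 + 51.2 = 51.2 → 51
  B: 255 − 50.8 = 204.2 → 204
  → #CC33CC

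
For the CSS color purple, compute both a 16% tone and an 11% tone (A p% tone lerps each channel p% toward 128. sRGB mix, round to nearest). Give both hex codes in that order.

#801480, #800E80

CSS purple is rgb(128, 0, 128).
16% tone:
  R: 128 + 0.16×(128−128) = 128 + 0 = 128 → 128
  G: 0 + 20.48 = 20.48 → 20
  B: 128 + 0 = 128 → 128
  → #801480
11% tone:
  R: 128 + 0 = 128 → 128
  G: 0 + 0.11×(128−0) = 0 + 14.08 = 14.08 → 14
  B: 128 + 0.11×(128−128) = 128 + 0 = 128 → 128
  → #800E80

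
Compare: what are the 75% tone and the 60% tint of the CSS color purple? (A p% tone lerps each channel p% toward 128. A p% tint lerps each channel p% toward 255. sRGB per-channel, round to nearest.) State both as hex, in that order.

#806080, #cc99cc

CSS purple is rgb(128, 0, 128).
75% tone:
  R: 128 + 0 = 128 → 128
  G: 0 + 0.75×(128−0) = 0 + 96 = 96 → 96
  B: 128 + 0.75×(128−128) = 128 + 0 = 128 → 128
  → #806080
60% tint:
  R: 128 + 0.6×(255−128) = 128 + 76.2 = 204.2 → 204
  G: 0 + 0.6×(255−0) = 0 + 153 = 153 → 153
  B: 128 + 76.2 = 204.2 → 204
  → #cc99cc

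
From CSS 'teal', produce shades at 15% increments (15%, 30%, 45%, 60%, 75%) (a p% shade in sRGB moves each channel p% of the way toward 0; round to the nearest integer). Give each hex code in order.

#006d6d, #005a5a, #004646, #003333, #002020

CSS teal is rgb(0, 128, 128).
15%: (0→0, 128 − 19.2 = 108.8→109, 128 − 19.2 = 108.8→109) → #006d6d
30%: (0→0, 128 − 38.4 = 89.6→90, 128 − 38.4 = 89.6→90) → #005a5a
45%: (0→0, 128 − 57.6 = 70.4→70, 128 − 57.6 = 70.4→70) → #004646
60%: (0→0, 128 − 76.8 = 51.2→51, 128 − 76.8 = 51.2→51) → #003333
75%: (0→0, 128 − 96 = 32→32, 128 − 96 = 32→32) → #002020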